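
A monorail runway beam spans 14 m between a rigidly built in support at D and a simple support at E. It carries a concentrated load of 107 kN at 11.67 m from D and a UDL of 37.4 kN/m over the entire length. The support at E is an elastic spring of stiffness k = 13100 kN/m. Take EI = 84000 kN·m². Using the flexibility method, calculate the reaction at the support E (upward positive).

R_E = 275 kN

Take the reaction at E as the redundant and release it; the primary structure is a cantilever fixed at D.
Downward deflection at the released point E due to the loads:
  point load 107 at a = 11.67: Pa²(3L − a)/(6EI) = 73663/EI
  UDL 37.4: wL⁴/(8EI) = 179595/EI
  δ_0 = 253257/EI
Tip deflection under a unit load at E: L³/(3EI) = 914.7/EI.
With EI = 84000 kN·m²: δ_0 = 3.015 m and δ_{EE} = 0.010889 m/kN.
Compatibility — the spring shortens by R_E/k under the reaction it provides: δ_0 − R_E·δ_{EE} = R_E/k. With 1/k = 0.000076 m/kN, R_E = δ_0 / (δ_{EE} + 1/k) = 3.015 / (0.010889 + 0.000076) = 275 kN.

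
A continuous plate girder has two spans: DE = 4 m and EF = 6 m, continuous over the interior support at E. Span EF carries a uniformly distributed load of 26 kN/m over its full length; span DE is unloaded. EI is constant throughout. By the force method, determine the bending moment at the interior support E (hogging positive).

Take M_E as the redundant. Released structure: two simple spans DE and EF with a hinge at E.
Discontinuity in slope at E on the released structure — sum the simple-span end rotations:
  span EF: UDL 26: wL³/(24EI) = 234/EI
  relative rotation θ_0 = (0 + 234)/EI = 234/EI
A unit hogging moment at E produces rotation L₁/(3EI) + L₂/(3EI) = 3.333/EI.
Compatibility: M_E·(L₁+L₂)/(3EI) = θ_0, giving M_E = 70.2 kN·m (hogging).

M_E = 70.2 kN·m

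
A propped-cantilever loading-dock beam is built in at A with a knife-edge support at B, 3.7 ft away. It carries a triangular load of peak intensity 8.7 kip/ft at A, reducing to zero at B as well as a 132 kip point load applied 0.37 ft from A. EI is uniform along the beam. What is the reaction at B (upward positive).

R_B = 5.133 kip

Take the reaction at B as the redundant and release it; the primary structure is a cantilever fixed at A.
Free-end deflection of the primary structure under the applied loading (downward +):
  triangular load, peak 8.7 at the fixed end: w₀L⁴/(30EI) = 54.35/EI
  point load 132 at a = 0.37: Pa²(3L − a)/(6EI) = 32.32/EI
  δ_0 = 86.67/EI
Flexibility coefficient — unit upward force at B: δ_{BB} = L³/(3EI) = 16.88/EI.
Compatibility at B: δ_0 − R_B·δ_{BB} = 0, so R_B = 86.67/16.88 = 5.133 kip.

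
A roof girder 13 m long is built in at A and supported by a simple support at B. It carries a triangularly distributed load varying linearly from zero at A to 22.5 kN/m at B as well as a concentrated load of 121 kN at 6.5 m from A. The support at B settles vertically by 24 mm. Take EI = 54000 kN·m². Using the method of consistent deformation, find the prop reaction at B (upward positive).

Release the roller at B. Primary structure: cantilever fixed at A.
Deflection at B on the released cantilever, summing each load's contribution:
  triangular load, peak 22.5 at the free end: 11w₀L⁴/(120EI) = 58907/EI
  point load 121 at a = 6.5: Pa²(3L − a)/(6EI) = 27691/EI
  δ_0 = 86598/EI
Tip deflection under a unit load at B: L³/(3EI) = 732.3/EI.
With EI = 54000 kN·m²: δ_0 = 1.6037 m and δ_{BB} = 0.013562 m/kN.
Compatibility — the beam at B must follow the support down by 0.024 m: δ_0 − R_B·δ_{BB} = 0.024, so R_B = (1.6037 − 0.024)/0.013562 = 116.5 kN.

R_B = 116.5 kN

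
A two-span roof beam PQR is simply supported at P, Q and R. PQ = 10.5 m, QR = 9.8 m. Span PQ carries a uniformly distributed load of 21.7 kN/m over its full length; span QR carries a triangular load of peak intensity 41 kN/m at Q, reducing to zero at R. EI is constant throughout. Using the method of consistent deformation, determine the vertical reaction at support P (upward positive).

R_P = 87.12 kN

Take M_Q as the redundant. Released structure: two simple spans PQ and QR with a hinge at Q.
Discontinuity in slope at Q on the released structure — sum the simple-span end rotations:
  span PQ: UDL 21.7: wL³/(24EI) = 1047/EI
  span QR: triangular load, peak 41: w₀L³/(45EI) = 857.5/EI
  relative rotation θ_0 = (1047 + 857.5)/EI = 1904/EI
A unit hogging moment at Q produces rotation L₁/(3EI) + L₂/(3EI) = 6.767/EI.
Slope continuity at Q: θ_0 = M_Q·6.767/EI, so M_Q = 1904/6.767 = 281.4 kN·m (hogging).
Span PQ, ΣM about P with M_Q applied at Q: R_Q^{PQ}·10.5 = 1196 + 281.4, so R_Q^{PQ} = 140.7 kN and R_P = 227.8 − 140.7 = 87.12 kN.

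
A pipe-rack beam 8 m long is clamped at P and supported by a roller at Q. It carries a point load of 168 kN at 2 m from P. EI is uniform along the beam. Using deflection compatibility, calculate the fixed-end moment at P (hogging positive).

M_P = 220.5 kN·m

Take the reaction at Q as the redundant and release it; the primary structure is a cantilever fixed at P.
Downward deflection at the released point Q due to the loads:
  point load 168 at a = 2: Pa²(3L − a)/(6EI) = 2464/EI
Flexibility coefficient — unit upward force at Q: δ_{QQ} = L³/(3EI) = 170.7/EI.
The prop prevents deflection at Q: R_Q = δ_0/δ_{QQ} = 2464/170.7 = 14.44 kN.
Moment equilibrium about P: M_P = Σ(load moments about P) − R_Q·L = 336 − 14.44×8 = 220.5 kN·m.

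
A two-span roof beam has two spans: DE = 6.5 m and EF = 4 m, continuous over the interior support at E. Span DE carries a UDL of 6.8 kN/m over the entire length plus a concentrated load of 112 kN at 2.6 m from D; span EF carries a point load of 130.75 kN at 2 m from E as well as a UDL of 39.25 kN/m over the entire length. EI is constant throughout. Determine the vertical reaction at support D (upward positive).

Release continuity at E by inserting a hinge; the redundant is the internal moment M_E. The primary structure is two simply-supported spans DE and EF.
Discontinuity in slope at E on the released structure — sum the simple-span end rotations:
  span DE: UDL 6.8: wL³/(24EI) = 77.81/EI
  span DE: point load 112 at a = 2.6: Pab(L + a)/(6LEI) = 265/EI
  span EF: point load 130.75 at a = 2: Pab(L + b)/(6LEI) = 130.8/EI
  span EF: UDL 39.25: wL³/(24EI) = 104.7/EI
  relative rotation θ_0 = (342.8 + 235.4)/EI = 578.2/EI
A unit hogging moment at E produces rotation L₁/(3EI) + L₂/(3EI) = 3.5/EI.
Compatibility: M_E·(L₁+L₂)/(3EI) = θ_0, giving M_E = 165.2 kN·m (hogging).
Span DE, ΣM about D with M_E applied at E: R_E^{DE}·6.5 = 434.9 + 165.2, so R_E^{DE} = 92.32 kN and R_D = 156.2 − 92.32 = 63.88 kN.

R_D = 63.88 kN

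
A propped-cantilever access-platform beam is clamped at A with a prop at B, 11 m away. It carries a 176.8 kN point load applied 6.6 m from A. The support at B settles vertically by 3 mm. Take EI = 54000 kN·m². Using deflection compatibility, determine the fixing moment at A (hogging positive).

Remove the prop at B; the released (primary) structure is a cantilever built in at A.
Primary-structure tip deflection at B by superposition:
  point load 176.8 at a = 6.6: Pa²(3L − a)/(6EI) = 33886/EI
Tip deflection under a unit load at B: L³/(3EI) = 443.7/EI.
With EI = 54000 kN·m²: δ_0 = 0.62752 m and δ_{BB} = 0.008216 m/kN.
Compatibility — the beam at B must follow the support down by 0.003 m: δ_0 − R_B·δ_{BB} = 0.003, so R_B = (0.62752 − 0.003)/0.008216 = 76.01 kN.
Moment equilibrium about A: M_A = Σ(load moments about A) − R_B·L = 1167 − 76.01×11 = 330.7 kN·m.

M_A = 330.7 kN·m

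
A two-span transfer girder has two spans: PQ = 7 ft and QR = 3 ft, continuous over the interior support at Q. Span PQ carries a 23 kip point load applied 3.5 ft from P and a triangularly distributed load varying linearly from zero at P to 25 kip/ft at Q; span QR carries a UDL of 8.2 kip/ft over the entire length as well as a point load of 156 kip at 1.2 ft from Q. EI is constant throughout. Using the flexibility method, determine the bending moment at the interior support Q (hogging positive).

Insert a hinge at Q; M_Q is the redundant, and each span becomes simply supported.
Discontinuity in slope at Q on the released structure — sum the simple-span end rotations:
  span PQ: point load 23 at a = 3.5: Pab(L + a)/(6LEI) = 70.44/EI
  span PQ: triangular load, peak 25: w₀L³/(45EI) = 190.6/EI
  span QR: UDL 8.2: wL³/(24EI) = 9.225/EI
  span QR: point load 156 at a = 1.2: Pab(L + b)/(6LEI) = 89.86/EI
  relative rotation θ_0 = (261 + 99.08)/EI = 360.1/EI
A unit hogging moment at Q produces rotation L₁/(3EI) + L₂/(3EI) = 3.333/EI.
Slope continuity at Q: θ_0 = M_Q·3.333/EI, so M_Q = 360.1/3.333 = 108 kip·ft (hogging).

M_Q = 108 kip·ft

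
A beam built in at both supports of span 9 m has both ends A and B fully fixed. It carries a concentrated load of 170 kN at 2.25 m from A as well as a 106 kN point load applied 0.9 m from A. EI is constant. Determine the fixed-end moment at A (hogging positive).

M_A = 292.4 kN·m

Release both end moments; the primary structure is a simply-supported span AB with redundants M_A and M_B.
End rotations of the released simple span under the applied load (×1/EI):
  at A: point load 170 at a = 2.25: Pab(L + b)/(6LEI) = 753/EI
  at B: point load 170 at a = 2.25: Pab(L + a)/(6LEI) = 537.9/EI
  at A: point load 106 at a = 0.9: Pab(L + b)/(6LEI) = 244.7/EI
  at B: point load 106 at a = 0.9: Pab(L + a)/(6LEI) = 141.7/EI
  θ_A0 = 997.7/EI,  θ_B0 = 679.6/EI
Flexibility coefficients: a unit moment at one end gives L/(3EI) there and L/(6EI) at the far end, so f₁₁ = f₂₂ = 3/EI and f₁₂ = f₂₁ = 1.5/EI.
Compatibility — zero rotation at each built-in end:
  3 M_A + 1.5 M_B = 997.7
  1.5 M_A + 3 M_B = 679.6
Solving the pair gives M_A = 292.4 kN·m and M_B = 80.3 kN·m (hogging).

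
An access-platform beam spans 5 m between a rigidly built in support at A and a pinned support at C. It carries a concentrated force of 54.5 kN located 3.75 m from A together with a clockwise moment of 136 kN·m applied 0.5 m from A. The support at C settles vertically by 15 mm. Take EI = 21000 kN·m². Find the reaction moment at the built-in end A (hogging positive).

M_A = 167 kN·m

Release the roller at C. Primary structure: cantilever fixed at A.
Downward deflection at the released point C due to the loads:
  point load 54.5 at a = 3.75: Pa²(3L − a)/(6EI) = 1437/EI
  clockwise couple 136 at a = 0.5: M₀a(2L − a)/(2EI) = 323/EI
  δ_0 = 1760/EI
Flexibility coefficient — unit upward force at C: δ_{CC} = L³/(3EI) = 41.67/EI.
With EI = 21000 kN·m²: δ_0 = 0.08381 m and δ_{CC} = 0.001984 m/kN.
Compatibility — the beam at C must follow the support down by 0.015 m: δ_0 − R_C·δ_{CC} = 0.015, so R_C = (0.08381 − 0.015)/0.001984 = 34.68 kN.
Moment equilibrium about A: M_A = Σ(load moments about A) − R_C·L = 340.4 − 34.68×5 = 167 kN·m.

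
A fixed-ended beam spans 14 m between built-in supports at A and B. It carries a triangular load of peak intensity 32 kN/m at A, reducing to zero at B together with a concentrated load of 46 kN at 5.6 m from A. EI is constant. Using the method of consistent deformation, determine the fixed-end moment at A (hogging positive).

M_A = 406.3 kN·m

Take the two fixed-end moments M_A, M_B as redundants; the released structure is the simple span AB.
End rotations of the released simple span under the applied load (×1/EI):
  at A: triangular load, peak 32: w₀L³/(45EI) = 1951/EI
  at B: triangular load, peak 32: 7w₀L³/(360EI) = 1707/EI
  at A: point load 46 at a = 5.6: Pab(L + b)/(6LEI) = 577/EI
  at B: point load 46 at a = 5.6: Pab(L + a)/(6LEI) = 504.9/EI
  θ_A0 = 2528/EI,  θ_B0 = 2212/EI
Flexibility coefficients: a unit moment at one end gives L/(3EI) there and L/(6EI) at the far end, so f₁₁ = f₂₂ = 4.667/EI and f₁₂ = f₂₁ = 2.333/EI.
Compatibility — zero rotation at each built-in end:
  4.667 M_A + 2.333 M_B = 2528
  2.333 M_A + 4.667 M_B = 2212
Solving the pair gives M_A = 406.3 kN·m and M_B = 270.9 kN·m (hogging).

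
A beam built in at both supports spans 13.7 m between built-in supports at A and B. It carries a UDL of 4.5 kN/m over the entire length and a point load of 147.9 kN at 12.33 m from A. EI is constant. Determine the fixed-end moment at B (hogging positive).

Take the two fixed-end moments M_A, M_B as redundants; the released structure is the simple span AB.
On the primary (simply-supported) span, the end slopes from the loading are:
  at A: UDL 4.5: wL³/(24EI) = 482.1/EI
  at B: UDL 4.5: wL³/(24EI) = 482.1/EI
  at A: point load 147.9 at a = 12.33: Pab(L + b)/(6LEI) = 458/EI
  at B: point load 147.9 at a = 12.33: Pab(L + a)/(6LEI) = 791.1/EI
  θ_A0 = 940.2/EI,  θ_B0 = 1273/EI
Flexibility coefficients: a unit moment at one end gives L/(3EI) there and L/(6EI) at the far end, so f₁₁ = f₂₂ = 4.567/EI and f₁₂ = f₂₁ = 2.283/EI.
Compatibility — zero rotation at each built-in end:
  4.567 M_A + 2.283 M_B = 940.2
  2.283 M_A + 4.567 M_B = 1273
Solving the pair gives M_A = 88.62 kN·m and M_B = 234.5 kN·m (hogging).

M_B = 234.5 kN·m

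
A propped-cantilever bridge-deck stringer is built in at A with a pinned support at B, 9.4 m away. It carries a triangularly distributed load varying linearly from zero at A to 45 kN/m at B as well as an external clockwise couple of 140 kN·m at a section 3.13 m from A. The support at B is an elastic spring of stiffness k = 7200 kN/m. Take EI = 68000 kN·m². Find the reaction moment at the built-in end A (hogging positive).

M_A = 295.3 kN·m

Release the roller at B. Primary structure: cantilever fixed at A.
Free-end deflection of the primary structure under the applied loading (downward +):
  triangular load, peak 45 at the free end: 11w₀L⁴/(120EI) = 32206/EI
  clockwise couple 140 at a = 3.13: M₀a(2L − a)/(2EI) = 3433/EI
  δ_0 = 35639/EI
Tip deflection under a unit load at B: L³/(3EI) = 276.9/EI.
With EI = 68000 kN·m²: δ_0 = 0.52411 m and δ_{BB} = 0.004071 m/kN.
Compatibility — the spring shortens by R_B/k under the reaction it provides: δ_0 − R_B·δ_{BB} = R_B/k. With 1/k = 0.000139 m/kN, R_B = δ_0 / (δ_{BB} + 1/k) = 0.52411 / (0.004071 + 0.000139) = 124.5 kN.
Moment equilibrium about A: M_A = Σ(load moments about A) − R_B·L = 1465 − 124.5×9.4 = 295.3 kN·m.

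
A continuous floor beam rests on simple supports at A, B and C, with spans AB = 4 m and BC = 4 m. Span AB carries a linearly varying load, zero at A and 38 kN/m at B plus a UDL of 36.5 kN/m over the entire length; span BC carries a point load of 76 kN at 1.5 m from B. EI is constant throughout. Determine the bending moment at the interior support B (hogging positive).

M_B = 85.71 kN·m

Insert a hinge at B; M_B is the redundant, and each span becomes simply supported.
Rotations at B on the released spans (each span's end-slope, ×1/EI):
  span AB: triangular load, peak 38: w₀L³/(45EI) = 54.04/EI
  span AB: UDL 36.5: wL³/(24EI) = 97.33/EI
  span BC: point load 76 at a = 1.5: Pab(L + b)/(6LEI) = 77.19/EI
  relative rotation θ_0 = (151.4 + 77.19)/EI = 228.6/EI
A unit hogging moment at B produces rotation L₁/(3EI) + L₂/(3EI) = 2.667/EI.
Slope continuity at B: θ_0 = M_B·2.667/EI, so M_B = 228.6/2.667 = 85.71 kN·m (hogging).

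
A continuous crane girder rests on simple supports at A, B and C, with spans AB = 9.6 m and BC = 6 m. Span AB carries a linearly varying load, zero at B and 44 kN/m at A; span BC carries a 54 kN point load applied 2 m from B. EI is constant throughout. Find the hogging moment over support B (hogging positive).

Release continuity at B by inserting a hinge; the redundant is the internal moment M_B. The primary structure is two simply-supported spans AB and BC.
End slopes at the hinge B, treating each span as simply supported:
  span AB: triangular load, peak 44: 7w₀L³/(360EI) = 756.9/EI
  span BC: point load 54 at a = 2: Pab(L + b)/(6LEI) = 120/EI
  relative rotation θ_0 = (756.9 + 120)/EI = 876.9/EI
A unit hogging moment at B produces rotation L₁/(3EI) + L₂/(3EI) = 5.2/EI.
Compatibility: M_B·(L₁+L₂)/(3EI) = θ_0, giving M_B = 168.6 kN·m (hogging).

M_B = 168.6 kN·m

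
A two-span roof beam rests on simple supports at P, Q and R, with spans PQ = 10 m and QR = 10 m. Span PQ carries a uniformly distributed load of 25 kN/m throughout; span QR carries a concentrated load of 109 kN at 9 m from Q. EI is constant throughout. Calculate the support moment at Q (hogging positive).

Take M_Q as the redundant. Released structure: two simple spans PQ and QR with a hinge at Q.
Rotations at Q on the released spans (each span's end-slope, ×1/EI):
  span PQ: UDL 25: wL³/(24EI) = 1042/EI
  span QR: point load 109 at a = 9: Pab(L + b)/(6LEI) = 179.8/EI
  relative rotation θ_0 = (1042 + 179.8)/EI = 1222/EI
A unit hogging moment at Q produces rotation L₁/(3EI) + L₂/(3EI) = 6.667/EI.
Compatibility: M_Q·(L₁+L₂)/(3EI) = θ_0, giving M_Q = 183.2 kN·m (hogging).

M_Q = 183.2 kN·m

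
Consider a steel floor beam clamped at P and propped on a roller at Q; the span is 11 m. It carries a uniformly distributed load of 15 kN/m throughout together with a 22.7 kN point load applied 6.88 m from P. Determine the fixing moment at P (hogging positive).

M_P = 267.1 kN·m

Release the roller at Q. Primary structure: cantilever fixed at P.
Downward deflection at the released point Q due to the loads:
  UDL 15: wL⁴/(8EI) = 27452/EI
  point load 22.7 at a = 6.88: Pa²(3L − a)/(6EI) = 4678/EI
  δ_0 = 32129/EI
Flexibility coefficient — unit upward force at Q: δ_{QQ} = L³/(3EI) = 443.7/EI.
The prop prevents deflection at Q: R_Q = δ_0/δ_{QQ} = 32129/443.7 = 72.42 kN.
Moment equilibrium about P: M_P = Σ(load moments about P) − R_Q·L = 1064 − 72.42×11 = 267.1 kN·m.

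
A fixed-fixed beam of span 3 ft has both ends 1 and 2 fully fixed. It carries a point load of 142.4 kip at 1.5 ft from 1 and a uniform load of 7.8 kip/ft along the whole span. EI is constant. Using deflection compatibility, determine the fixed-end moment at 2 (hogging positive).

Release both end moments; the primary structure is a simply-supported span 12 with redundants M_1 and M_2.
On the primary (simply-supported) span, the end slopes from the loading are:
  at 1: point load 142.4 at a = 1.5: Pab(L + b)/(6LEI) = 80.1/EI
  at 2: point load 142.4 at a = 1.5: Pab(L + a)/(6LEI) = 80.1/EI
  at 1: UDL 7.8: wL³/(24EI) = 8.775/EI
  at 2: UDL 7.8: wL³/(24EI) = 8.775/EI
  θ_10 = 88.88/EI,  θ_20 = 88.88/EI
Flexibility coefficients: a unit moment at one end gives L/(3EI) there and L/(6EI) at the far end, so f₁₁ = f₂₂ = 1/EI and f₁₂ = f₂₁ = 0.5/EI.
Compatibility — zero rotation at each built-in end:
  1 M_1 + 0.5 M_2 = 88.88
  0.5 M_1 + 1 M_2 = 88.88
Solving the pair gives M_1 = 59.25 kip·ft and M_2 = 59.25 kip·ft (hogging).

M_2 = 59.25 kip·ft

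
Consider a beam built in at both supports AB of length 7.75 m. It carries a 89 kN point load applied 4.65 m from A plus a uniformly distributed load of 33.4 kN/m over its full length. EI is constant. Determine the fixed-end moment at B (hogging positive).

Take the two fixed-end moments M_A, M_B as redundants; the released structure is the simple span AB.
On the primary (simply-supported) span, the end slopes from the loading are:
  at A: point load 89 at a = 4.65: Pab(L + b)/(6LEI) = 299.4/EI
  at B: point load 89 at a = 4.65: Pab(L + a)/(6LEI) = 342.1/EI
  at A: UDL 33.4: wL³/(24EI) = 647.8/EI
  at B: UDL 33.4: wL³/(24EI) = 647.8/EI
  θ_A0 = 947.2/EI,  θ_B0 = 989.9/EI
Flexibility coefficients: a unit moment at one end gives L/(3EI) there and L/(6EI) at the far end, so f₁₁ = f₂₂ = 2.583/EI and f₁₂ = f₂₁ = 1.292/EI.
Compatibility — zero rotation at each built-in end:
  2.583 M_A + 1.292 M_B = 947.2
  1.292 M_A + 2.583 M_B = 989.9
Solving the pair gives M_A = 233.4 kN·m and M_B = 266.5 kN·m (hogging).

M_B = 266.5 kN·m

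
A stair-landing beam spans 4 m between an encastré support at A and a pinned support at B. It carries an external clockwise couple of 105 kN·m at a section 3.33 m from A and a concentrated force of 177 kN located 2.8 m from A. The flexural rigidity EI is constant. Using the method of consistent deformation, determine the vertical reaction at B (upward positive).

Choose R_B as the redundant. The primary structure is the cantilever fixed at A.
Free-end deflection of the primary structure under the applied loading (downward +):
  clockwise couple 105 at a = 3.33: M₀a(2L − a)/(2EI) = 816.4/EI
  point load 177 at a = 2.8: Pa²(3L − a)/(6EI) = 2128/EI
  δ_0 = 2944/EI
Flexibility coefficient — unit upward force at B: δ_{BB} = L³/(3EI) = 21.33/EI.
The prop prevents deflection at B: R_B = δ_0/δ_{BB} = 2944/21.33 = 138 kN.

R_B = 138 kN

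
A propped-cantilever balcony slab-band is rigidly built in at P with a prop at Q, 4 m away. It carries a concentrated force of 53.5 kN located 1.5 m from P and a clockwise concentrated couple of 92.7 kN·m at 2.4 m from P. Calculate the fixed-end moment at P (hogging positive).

M_P = 16.65 kN·m

Take the reaction at Q as the redundant and release it; the primary structure is a cantilever fixed at P.
Free-end deflection of the primary structure under the applied loading (downward +):
  point load 53.5 at a = 1.5: Pa²(3L − a)/(6EI) = 210.7/EI
  clockwise couple 92.7 at a = 2.4: M₀a(2L − a)/(2EI) = 622.9/EI
  δ_0 = 833.6/EI
Flexibility coefficient — unit upward force at Q: δ_{QQ} = L³/(3EI) = 21.33/EI.
Compatibility at Q: δ_0 − R_Q·δ_{QQ} = 0, so R_Q = 833.6/21.33 = 39.08 kN.
Moment equilibrium about P: M_P = Σ(load moments about P) − R_Q·L = 172.9 − 39.08×4 = 16.65 kN·m.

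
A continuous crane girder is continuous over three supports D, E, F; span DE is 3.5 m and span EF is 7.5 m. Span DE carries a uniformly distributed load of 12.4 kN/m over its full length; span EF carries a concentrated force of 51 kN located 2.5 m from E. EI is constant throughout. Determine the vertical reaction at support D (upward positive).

Release continuity at E by inserting a hinge; the redundant is the internal moment M_E. The primary structure is two simply-supported spans DE and EF.
Rotations at E on the released spans (each span's end-slope, ×1/EI):
  span DE: UDL 12.4: wL³/(24EI) = 22.15/EI
  span EF: point load 51 at a = 2.5: Pab(L + b)/(6LEI) = 177.1/EI
  relative rotation θ_0 = (22.15 + 177.1)/EI = 199.2/EI
A unit hogging moment at E produces rotation L₁/(3EI) + L₂/(3EI) = 3.667/EI.
Compatibility: M_E·(L₁+L₂)/(3EI) = θ_0, giving M_E = 54.34 kN·m (hogging).
Span DE, ΣM about D with M_E applied at E: R_E^{DE}·3.5 = 75.95 + 54.34, so R_E^{DE} = 37.22 kN and R_D = 43.4 − 37.22 = 6.175 kN.

R_D = 6.175 kN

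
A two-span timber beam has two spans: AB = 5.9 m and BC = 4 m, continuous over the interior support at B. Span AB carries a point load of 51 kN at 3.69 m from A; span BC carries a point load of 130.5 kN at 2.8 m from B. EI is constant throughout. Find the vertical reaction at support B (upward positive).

Take M_B as the redundant. Released structure: two simple spans AB and BC with a hinge at B.
Rotations at B on the released spans (each span's end-slope, ×1/EI):
  span AB: point load 51 at a = 3.69: Pab(L + a)/(6LEI) = 112.7/EI
  span BC: point load 130.5 at a = 2.8: Pab(L + b)/(6LEI) = 95/EI
  relative rotation θ_0 = (112.7 + 95)/EI = 207.7/EI
A unit hogging moment at B produces rotation L₁/(3EI) + L₂/(3EI) = 3.3/EI.
Compatibility: M_B·(L₁+L₂)/(3EI) = θ_0, giving M_B = 62.93 kN·m (hogging).
Span AB, ΣM about A with M_B applied at B: R_B^{AB}·5.9 = 188.2 + 62.93, so R_B^{AB} = 42.56 kN and R_A = 51 − 42.56 = 8.437 kN.
Span BC, ΣM about C: R_B^{BC}·4 = 156.6 + 62.93, so R_B^{BC} = 54.88 kN and R_C = 130.5 − 54.88 = 75.62 kN.
R_B = 42.56 + 54.88 = 97.45 kN.

R_B = 97.45 kN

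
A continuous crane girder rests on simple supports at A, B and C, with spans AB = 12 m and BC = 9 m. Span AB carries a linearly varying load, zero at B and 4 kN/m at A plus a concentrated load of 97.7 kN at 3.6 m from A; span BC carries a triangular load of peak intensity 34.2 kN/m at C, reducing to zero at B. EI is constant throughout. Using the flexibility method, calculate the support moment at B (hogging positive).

Release continuity at B by inserting a hinge; the redundant is the internal moment M_B. The primary structure is two simply-supported spans AB and BC.
End slopes at the hinge B, treating each span as simply supported:
  span AB: triangular load, peak 4: 7w₀L³/(360EI) = 134.4/EI
  span AB: point load 97.7 at a = 3.6: Pab(L + a)/(6LEI) = 640.1/EI
  span BC: triangular load, peak 34.2: 7w₀L³/(360EI) = 484.8/EI
  relative rotation θ_0 = (774.5 + 484.8)/EI = 1259/EI
A unit hogging moment at B produces rotation L₁/(3EI) + L₂/(3EI) = 7/EI.
Compatibility: M_B·(L₁+L₂)/(3EI) = θ_0, giving M_B = 179.9 kN·m (hogging).

M_B = 179.9 kN·m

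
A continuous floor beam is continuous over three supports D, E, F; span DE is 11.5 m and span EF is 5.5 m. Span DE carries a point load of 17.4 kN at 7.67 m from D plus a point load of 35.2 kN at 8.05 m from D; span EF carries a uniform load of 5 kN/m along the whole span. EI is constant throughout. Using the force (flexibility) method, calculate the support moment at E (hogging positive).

Take M_E as the redundant. Released structure: two simple spans DE and EF with a hinge at E.
Discontinuity in slope at E on the released structure — sum the simple-span end rotations:
  span DE: point load 17.4 at a = 7.67: Pab(L + a)/(6LEI) = 142/EI
  span DE: point load 35.2 at a = 8.05: Pab(L + a)/(6LEI) = 277/EI
  span EF: UDL 5: wL³/(24EI) = 34.66/EI
  relative rotation θ_0 = (419 + 34.66)/EI = 453.7/EI
A unit hogging moment at E produces rotation L₁/(3EI) + L₂/(3EI) = 5.667/EI.
Slope continuity at E: θ_0 = M_E·5.667/EI, so M_E = 453.7/5.667 = 80.06 kN·m (hogging).

M_E = 80.06 kN·m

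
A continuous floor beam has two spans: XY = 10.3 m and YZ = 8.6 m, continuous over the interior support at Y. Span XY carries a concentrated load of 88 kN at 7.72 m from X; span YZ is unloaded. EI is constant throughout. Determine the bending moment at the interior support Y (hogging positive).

Take M_Y as the redundant. Released structure: two simple spans XY and YZ with a hinge at Y.
Discontinuity in slope at Y on the released structure — sum the simple-span end rotations:
  span XY: point load 88 at a = 7.72: Pab(L + a)/(6LEI) = 511.1/EI
  relative rotation θ_0 = (511.1 + 0)/EI = 511.1/EI
A unit hogging moment at Y produces rotation L₁/(3EI) + L₂/(3EI) = 6.3/EI.
Compatibility: M_Y·(L₁+L₂)/(3EI) = θ_0, giving M_Y = 81.12 kN·m (hogging).

M_Y = 81.12 kN·m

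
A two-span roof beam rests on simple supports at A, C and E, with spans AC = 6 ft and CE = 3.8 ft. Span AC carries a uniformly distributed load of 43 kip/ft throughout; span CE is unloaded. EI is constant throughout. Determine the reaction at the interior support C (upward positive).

Take M_C as the redundant. Released structure: two simple spans AC and CE with a hinge at C.
Discontinuity in slope at C on the released structure — sum the simple-span end rotations:
  span AC: UDL 43: wL³/(24EI) = 387/EI
  relative rotation θ_0 = (387 + 0)/EI = 387/EI
A unit hogging moment at C produces rotation L₁/(3EI) + L₂/(3EI) = 3.267/EI.
Compatibility: M_C·(L₁+L₂)/(3EI) = θ_0, giving M_C = 118.5 kip·ft (hogging).
Span AC, ΣM about A with M_C applied at C: R_C^{AC}·6 = 774 + 118.5, so R_C^{AC} = 148.7 kip and R_A = 258 − 148.7 = 109.3 kip.
Span CE, ΣM about E: R_C^{CE}·3.8 = 0 + 118.5, so R_C^{CE} = 31.18 kip and R_E = 0 − 31.18 = -31.18 kip.
R_C = 148.7 + 31.18 = 179.9 kip.

R_C = 179.9 kip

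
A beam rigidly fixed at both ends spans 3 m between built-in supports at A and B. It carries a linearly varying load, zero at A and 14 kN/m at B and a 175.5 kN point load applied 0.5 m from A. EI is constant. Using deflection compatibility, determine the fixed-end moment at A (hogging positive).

M_A = 65.14 kN·m

Take the two fixed-end moments M_A, M_B as redundants; the released structure is the simple span AB.
On the primary (simply-supported) span, the end slopes from the loading are:
  at A: triangular load, peak 14: 7w₀L³/(360EI) = 7.35/EI
  at B: triangular load, peak 14: w₀L³/(45EI) = 8.4/EI
  at A: point load 175.5 at a = 0.5: Pab(L + b)/(6LEI) = 67.03/EI
  at B: point load 175.5 at a = 0.5: Pab(L + a)/(6LEI) = 42.66/EI
  θ_A0 = 74.38/EI,  θ_B0 = 51.06/EI
Flexibility coefficients: a unit moment at one end gives L/(3EI) there and L/(6EI) at the far end, so f₁₁ = f₂₂ = 1/EI and f₁₂ = f₂₁ = 0.5/EI.
Compatibility — zero rotation at each built-in end:
  1 M_A + 0.5 M_B = 74.38
  0.5 M_A + 1 M_B = 51.06
Solving the pair gives M_A = 65.14 kN·m and M_B = 18.49 kN·m (hogging).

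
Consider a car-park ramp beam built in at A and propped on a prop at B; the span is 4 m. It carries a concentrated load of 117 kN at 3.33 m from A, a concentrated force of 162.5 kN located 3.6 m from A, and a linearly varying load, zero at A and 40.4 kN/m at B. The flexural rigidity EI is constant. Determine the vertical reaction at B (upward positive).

R_B = 270.5 kN

Take the reaction at B as the redundant and release it; the primary structure is a cantilever fixed at A.
Primary-structure tip deflection at B by superposition:
  point load 117 at a = 3.33: Pa²(3L − a)/(6EI) = 1875/EI
  point load 162.5 at a = 3.6: Pa²(3L − a)/(6EI) = 2948/EI
  triangular load, peak 40.4 at the free end: 11w₀L⁴/(120EI) = 948.1/EI
  δ_0 = 5771/EI
Flexibility coefficient — unit upward force at B: δ_{BB} = L³/(3EI) = 21.33/EI.
The prop prevents deflection at B: R_B = δ_0/δ_{BB} = 5771/21.33 = 270.5 kN.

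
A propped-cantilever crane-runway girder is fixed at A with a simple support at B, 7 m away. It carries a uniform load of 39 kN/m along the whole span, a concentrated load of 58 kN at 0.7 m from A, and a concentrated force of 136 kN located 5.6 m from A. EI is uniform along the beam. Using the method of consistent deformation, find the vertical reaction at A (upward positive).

Choose R_B as the redundant. The primary structure is the cantilever fixed at A.
Primary-structure tip deflection at B by superposition:
  UDL 39: wL⁴/(8EI) = 11705/EI
  point load 58 at a = 0.7: Pa²(3L − a)/(6EI) = 96.15/EI
  point load 136 at a = 5.6: Pa²(3L − a)/(6EI) = 10947/EI
  δ_0 = 22748/EI
Tip deflection under a unit load at B: L³/(3EI) = 114.3/EI.
The prop prevents deflection at B: R_B = δ_0/δ_{BB} = 22748/114.3 = 199 kN.
Vertical equilibrium: R_A = ΣP − R_B = 467 − 199 = 268 kN.

R_A = 268 kN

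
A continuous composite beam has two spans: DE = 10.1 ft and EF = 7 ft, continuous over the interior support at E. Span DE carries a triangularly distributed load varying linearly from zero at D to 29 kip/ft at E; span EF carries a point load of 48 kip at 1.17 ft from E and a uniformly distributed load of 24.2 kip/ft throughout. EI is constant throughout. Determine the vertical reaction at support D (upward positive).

R_D = 29.54 kip

Release continuity at E by inserting a hinge; the redundant is the internal moment M_E. The primary structure is two simply-supported spans DE and EF.
Discontinuity in slope at E on the released structure — sum the simple-span end rotations:
  span DE: triangular load, peak 29: w₀L³/(45EI) = 664/EI
  span EF: point load 48 at a = 1.17: Pab(L + b)/(6LEI) = 100/EI
  span EF: UDL 24.2: wL³/(24EI) = 345.9/EI
  relative rotation θ_0 = (664 + 445.9)/EI = 1110/EI
A unit hogging moment at E produces rotation L₁/(3EI) + L₂/(3EI) = 5.7/EI.
Compatibility: M_E·(L₁+L₂)/(3EI) = θ_0, giving M_E = 194.7 kip·ft (hogging).
Span DE, ΣM about D with M_E applied at E: R_E^{DE}·10.1 = 986.1 + 194.7, so R_E^{DE} = 116.9 kip and R_D = 146.4 − 116.9 = 29.54 kip.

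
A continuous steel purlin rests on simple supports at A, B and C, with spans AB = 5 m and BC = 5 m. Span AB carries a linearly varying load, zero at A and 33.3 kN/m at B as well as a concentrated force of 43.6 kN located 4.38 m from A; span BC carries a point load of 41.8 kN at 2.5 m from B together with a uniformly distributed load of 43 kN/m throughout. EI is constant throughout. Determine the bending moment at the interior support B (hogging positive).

Take M_B as the redundant. Released structure: two simple spans AB and BC with a hinge at B.
End slopes at the hinge B, treating each span as simply supported:
  span AB: triangular load, peak 33.3: w₀L³/(45EI) = 92.5/EI
  span AB: point load 43.6 at a = 4.38: Pab(L + a)/(6LEI) = 37.02/EI
  span BC: point load 41.8 at a = 2.5: Pab(L + b)/(6LEI) = 65.31/EI
  span BC: UDL 43: wL³/(24EI) = 224/EI
  relative rotation θ_0 = (129.5 + 289.3)/EI = 418.8/EI
A unit hogging moment at B produces rotation L₁/(3EI) + L₂/(3EI) = 3.333/EI.
Compatibility: M_B·(L₁+L₂)/(3EI) = θ_0, giving M_B = 125.6 kN·m (hogging).

M_B = 125.6 kN·m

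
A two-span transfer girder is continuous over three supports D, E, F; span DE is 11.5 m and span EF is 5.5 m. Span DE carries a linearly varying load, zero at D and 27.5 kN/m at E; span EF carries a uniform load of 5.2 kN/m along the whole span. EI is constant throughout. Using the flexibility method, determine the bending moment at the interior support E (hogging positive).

M_E = 170.4 kN·m

Release continuity at E by inserting a hinge; the redundant is the internal moment M_E. The primary structure is two simply-supported spans DE and EF.
End slopes at the hinge E, treating each span as simply supported:
  span DE: triangular load, peak 27.5: w₀L³/(45EI) = 929.4/EI
  span EF: UDL 5.2: wL³/(24EI) = 36.05/EI
  relative rotation θ_0 = (929.4 + 36.05)/EI = 965.5/EI
A unit hogging moment at E produces rotation L₁/(3EI) + L₂/(3EI) = 5.667/EI.
Compatibility: M_E·(L₁+L₂)/(3EI) = θ_0, giving M_E = 170.4 kN·m (hogging).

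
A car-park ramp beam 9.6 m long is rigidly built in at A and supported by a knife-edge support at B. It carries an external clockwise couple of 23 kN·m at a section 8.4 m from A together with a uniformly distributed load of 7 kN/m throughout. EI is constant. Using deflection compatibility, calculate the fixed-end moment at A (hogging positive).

Remove the prop at B; the released (primary) structure is a cantilever built in at A.
Deflection at B on the released cantilever, summing each load's contribution:
  clockwise couple 23 at a = 8.4: M₀a(2L − a)/(2EI) = 1043/EI
  UDL 7: wL⁴/(8EI) = 7432/EI
  δ_0 = 8475/EI
Flexibility coefficient — unit upward force at B: δ_{BB} = L³/(3EI) = 294.9/EI.
The prop prevents deflection at B: R_B = δ_0/δ_{BB} = 8475/294.9 = 28.74 kN.
Moment equilibrium about A: M_A = Σ(load moments about A) − R_B·L = 345.6 − 28.74×9.6 = 69.68 kN·m.

M_A = 69.68 kN·m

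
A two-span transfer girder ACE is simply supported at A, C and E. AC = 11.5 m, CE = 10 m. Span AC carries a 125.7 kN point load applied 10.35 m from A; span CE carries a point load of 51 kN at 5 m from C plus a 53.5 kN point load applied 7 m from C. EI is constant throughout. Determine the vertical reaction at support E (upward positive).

Insert a hinge at C; M_C is the redundant, and each span becomes simply supported.
Discontinuity in slope at C on the released structure — sum the simple-span end rotations:
  span AC: point load 125.7 at a = 10.35: Pab(L + a)/(6LEI) = 473.8/EI
  span CE: point load 51 at a = 5: Pab(L + b)/(6LEI) = 318.8/EI
  span CE: point load 53.5 at a = 7: Pab(L + b)/(6LEI) = 243.4/EI
  relative rotation θ_0 = (473.8 + 562.2)/EI = 1036/EI
A unit hogging moment at C produces rotation L₁/(3EI) + L₂/(3EI) = 7.167/EI.
Slope continuity at C: θ_0 = M_C·7.167/EI, so M_C = 1036/7.167 = 144.6 kN·m (hogging).
Span CE, ΣM about E: R_C^{CE}·10 = 415.5 + 144.6, so R_C^{CE} = 56.01 kN and R_E = 104.5 − 56.01 = 48.49 kN.

R_E = 48.49 kN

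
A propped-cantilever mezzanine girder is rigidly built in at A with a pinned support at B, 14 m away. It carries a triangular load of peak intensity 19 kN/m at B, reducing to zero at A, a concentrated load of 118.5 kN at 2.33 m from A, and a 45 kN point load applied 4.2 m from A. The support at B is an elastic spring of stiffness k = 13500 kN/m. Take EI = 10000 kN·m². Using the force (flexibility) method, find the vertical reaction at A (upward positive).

Release the roller at B. Primary structure: cantilever fixed at A.
Free-end deflection of the primary structure under the applied loading (downward +):
  triangular load, peak 19 at the free end: 11w₀L⁴/(120EI) = 66908/EI
  point load 118.5 at a = 2.33: Pa²(3L − a)/(6EI) = 4253/EI
  point load 45 at a = 4.2: Pa²(3L − a)/(6EI) = 5001/EI
  δ_0 = 76162/EI
Flexibility coefficient — unit upward force at B: δ_{BB} = L³/(3EI) = 914.7/EI.
With EI = 10000 kN·m²: δ_0 = 7.6162 m and δ_{BB} = 0.091467 m/kN.
Compatibility — the spring shortens by R_B/k under the reaction it provides: δ_0 − R_B·δ_{BB} = R_B/k. With 1/k = 0.000074 m/kN, R_B = δ_0 / (δ_{BB} + 1/k) = 7.6162 / (0.091467 + 0.000074) = 83.2 kN.
Vertical equilibrium: R_A = ΣP − R_B = 296.5 − 83.2 = 213.3 kN.

R_A = 213.3 kN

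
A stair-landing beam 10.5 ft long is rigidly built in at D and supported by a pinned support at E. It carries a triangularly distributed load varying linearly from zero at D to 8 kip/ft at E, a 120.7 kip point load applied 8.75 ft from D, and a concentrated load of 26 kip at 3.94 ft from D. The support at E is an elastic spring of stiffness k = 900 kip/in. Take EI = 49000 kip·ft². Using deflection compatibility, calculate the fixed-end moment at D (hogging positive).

Choose R_E as the redundant. The primary structure is the cantilever fixed at D.
Primary-structure tip deflection at E by superposition:
  triangular load, peak 8 at the free end: 11w₀L⁴/(120EI) = 8914/EI
  point load 120.7 at a = 8.75: Pa²(3L − a)/(6EI) = 35039/EI
  point load 26 at a = 3.94: Pa²(3L − a)/(6EI) = 1854/EI
  δ_0 = 45807/EI
Tip deflection under a unit load at E: L³/(3EI) = 385.9/EI.
With EI = 49000 kip·ft²: δ_0 = 0.93483 ft and δ_{EE} = 0.007875 ft/kip.
Compatibility — the spring shortens by R_E/k under the reaction it provides: δ_0 − R_E·δ_{EE} = R_E/k. With 1/k = 1/(900×12) ft/kip = 0.000093 ft/kip, R_E = δ_0 / (δ_{EE} + 1/k) = 0.93483 / (0.007875 + 0.000093) = 117.3 kip.
Moment equilibrium about D: M_D = Σ(load moments about D) − R_E·L = 1453 − 117.3×10.5 = 220.6 kip·ft.

M_D = 220.6 kip·ft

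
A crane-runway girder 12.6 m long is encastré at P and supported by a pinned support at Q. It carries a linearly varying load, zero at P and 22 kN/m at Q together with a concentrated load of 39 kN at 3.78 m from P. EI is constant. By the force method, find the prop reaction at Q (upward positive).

Remove the prop at Q; the released (primary) structure is a cantilever built in at P.
Deflection at Q on the released cantilever, summing each load's contribution:
  triangular load, peak 22 at the free end: 11w₀L⁴/(120EI) = 50830/EI
  point load 39 at a = 3.78: Pa²(3L − a)/(6EI) = 3160/EI
  δ_0 = 53989/EI
Flexibility coefficient — unit upward force at Q: δ_{QQ} = L³/(3EI) = 666.8/EI.
The prop prevents deflection at Q: R_Q = δ_0/δ_{QQ} = 53989/666.8 = 80.97 kN.

R_Q = 80.97 kN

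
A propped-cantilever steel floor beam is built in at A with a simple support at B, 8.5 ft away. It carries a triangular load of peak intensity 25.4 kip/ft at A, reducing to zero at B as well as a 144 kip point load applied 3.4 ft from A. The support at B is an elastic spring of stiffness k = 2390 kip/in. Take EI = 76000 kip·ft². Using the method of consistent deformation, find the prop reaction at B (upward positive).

Choose R_B as the redundant. The primary structure is the cantilever fixed at A.
Free-end deflection of the primary structure under the applied loading (downward +):
  triangular load, peak 25.4 at the fixed end: w₀L⁴/(30EI) = 4420/EI
  point load 144 at a = 3.4: Pa²(3L − a)/(6EI) = 6131/EI
  δ_0 = 10551/EI
Flexibility coefficient — unit upward force at B: δ_{BB} = L³/(3EI) = 204.7/EI.
With EI = 76000 kip·ft²: δ_0 = 0.13883 ft and δ_{BB} = 0.002694 ft/kip.
Compatibility — the spring shortens by R_B/k under the reaction it provides: δ_0 − R_B·δ_{BB} = R_B/k. With 1/k = 1/(2390×12) ft/kip = 0.000035 ft/kip, R_B = δ_0 / (δ_{BB} + 1/k) = 0.13883 / (0.002694 + 0.000035) = 50.88 kip.

R_B = 50.88 kip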